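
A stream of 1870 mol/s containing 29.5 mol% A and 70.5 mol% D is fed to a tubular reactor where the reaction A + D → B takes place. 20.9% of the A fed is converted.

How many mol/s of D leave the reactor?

1200 mol/s

A reacted = 0.209 × 551.6 = 115.3 mol/s; ν_A = −1, so ξ = 115.3/1 = 115.3 mol/s.
Outlet amounts (n = n₀ + ν ξ):
  A: 551.6 − 1(115.3) = 436.4
  D: 1318 − 1(115.3) = 1203
  B: 0 + 1(115.3) = 115.3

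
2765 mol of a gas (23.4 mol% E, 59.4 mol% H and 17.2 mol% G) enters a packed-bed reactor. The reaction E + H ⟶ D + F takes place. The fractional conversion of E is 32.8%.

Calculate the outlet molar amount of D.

E reacted = 0.328 × 647 = 212.2 mol; ν_E = −1, so ξ = 212.2/1 = 212.2 mol.
Outlet amounts (n = n₀ + ν ξ):
  E: 647 − 1(212.2) = 434.8
  H: 1642 − 1(212.2) = 1430
  D: 0 + 1(212.2) = 212.2
  F: 0 + 1(212.2) = 212.2
  G: 475.6 (inert)

212 mol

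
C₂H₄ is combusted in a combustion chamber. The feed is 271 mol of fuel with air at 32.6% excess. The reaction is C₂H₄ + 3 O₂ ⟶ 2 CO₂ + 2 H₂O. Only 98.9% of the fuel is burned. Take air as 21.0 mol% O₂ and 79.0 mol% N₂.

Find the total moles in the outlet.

Stoichiometric O₂ = 3 × 271 = 813 mol; O₂ fed = 813 × 1.326 = 1078 mol.
N₂ fed = 1078 × 79/21 = 4055 mol.
Fuel reacted = 0.989 × 271 → ξ = 268 mol.
Outlet (n = n₀ + ν ξ):
  C₂H₄: 271 − 1(268) = 2.981
  O₂: 1078 − 3(268) = 274
  N₂: 4055 (inert)
  CO₂: 0 + 2(268) = 536
  H₂O: 0 + 2(268) = 536
Total out = 2.981 + 274 + 4055 + 536 + 536 = 5405 mol.

5400 mol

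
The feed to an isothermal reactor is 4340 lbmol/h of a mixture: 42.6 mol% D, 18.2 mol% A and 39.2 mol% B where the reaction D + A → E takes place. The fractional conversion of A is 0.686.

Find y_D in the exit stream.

0.344

A reacted = 0.686 × 789.9 = 541.9 lbmol/h; ν_A = −1, so ξ = 541.9/1 = 541.9 lbmol/h.
Outlet amounts (n = n₀ + ν ξ):
  D: 1849 − 1(541.9) = 1307
  A: 789.9 − 1(541.9) = 248
  E: 0 + 1(541.9) = 541.9
  B: 1701 (inert)
Total out = 3798 lbmol/h; y_D = 1307 / 3798 = 0.3441.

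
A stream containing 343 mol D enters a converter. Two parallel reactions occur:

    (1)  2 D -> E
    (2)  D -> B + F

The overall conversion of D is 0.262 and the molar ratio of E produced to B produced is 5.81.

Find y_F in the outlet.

Conversion of D: D consumed = 0.262 × 343 = 89.87 mol = 2ξ₁ + 1ξ₂.
Selectivity: 1ξ₁ / (1ξ₂) = 5.81 → ξ₁ = 5.81 ξ₂.
Substitute: (2·5.81 + 1) ξ₂ = 89.87 → ξ₂ = 7.121 mol, ξ₁ = 41.37 mol.
Outlet amounts (n = n₀ + Σ ν·ξ):
  D: 343 − 2(41.37) − 1(7.121) = 253.1
  E: 0 + 1(41.37) = 41.37
  B: 0 + 1(7.121) = 7.121
  F: 0 + 1(7.121) = 7.121
Total out = 308.7 mol; y_F = 7.121 / 308.7 = 0.02306.

0.0231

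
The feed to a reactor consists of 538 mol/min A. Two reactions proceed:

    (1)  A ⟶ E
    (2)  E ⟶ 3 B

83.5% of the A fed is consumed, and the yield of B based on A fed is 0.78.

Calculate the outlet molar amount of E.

Conversion of A: A consumed = 1ξ₁ = 0.835 × 538 → ξ₁ = 449.2 mol/min.
Yield of B: 3ξ₂ / 538 = 0.78 → ξ₂ = 139.9 mol/min.
Outlet amounts (n = n₀ + Σ ν·ξ):
  A: 538 − 1(449.2) = 88.77
  E: 0 + 1(449.2) − 1(139.9) = 309.3
  B: 0 + 3(139.9) = 419.6

309 mol/min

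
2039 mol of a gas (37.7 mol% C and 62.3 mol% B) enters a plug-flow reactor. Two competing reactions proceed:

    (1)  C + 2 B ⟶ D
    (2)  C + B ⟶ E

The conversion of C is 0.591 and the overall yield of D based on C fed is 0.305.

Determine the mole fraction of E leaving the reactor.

Yield of D: 1ξ₁ / 768.7 = 0.305 → ξ₁ = 234.5 mol.
Conversion of C: 1ξ₁ + 1ξ₂ = 0.591 × 768.7 = 454.3 → ξ₂ = 219.8 mol.
Outlet amounts (n = n₀ + Σ ν·ξ):
  C: 768.7 − 1(234.5) − 1(219.8) = 314.4
  B: 1270 − 2(234.5) − 1(219.8) = 581.5
  D: 0 + 1(234.5) = 234.5
  E: 0 + 1(219.8) = 219.8
Total out = 1350 mol; y_E = 219.8 / 1350 = 0.1628.

0.163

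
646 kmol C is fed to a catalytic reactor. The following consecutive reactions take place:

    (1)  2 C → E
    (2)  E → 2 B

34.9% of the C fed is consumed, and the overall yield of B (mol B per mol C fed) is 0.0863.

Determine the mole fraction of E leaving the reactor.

0.151

Conversion of C: C consumed = 2ξ₁ = 0.349 × 646 → ξ₁ = 112.7 kmol.
Yield of B: 2ξ₂ / 646 = 0.0863 → ξ₂ = 27.87 kmol.
Outlet amounts (n = n₀ + Σ ν·ξ):
  C: 646 − 2(112.7) = 420.5
  E: 0 + 1(112.7) − 1(27.87) = 84.85
  B: 0 + 2(27.87) = 55.75
Total out = 561.1 kmol; y_E = 84.85 / 561.1 = 0.1512.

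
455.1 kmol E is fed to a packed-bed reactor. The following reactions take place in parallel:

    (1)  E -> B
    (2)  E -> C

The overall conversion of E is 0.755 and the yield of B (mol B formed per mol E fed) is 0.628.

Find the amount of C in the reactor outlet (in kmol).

57.8 kmol

Yield of B: 1ξ₁ / 455.1 = 0.628 → ξ₁ = 285.8 kmol.
Conversion of E: 1ξ₁ + 1ξ₂ = 0.755 × 455.1 = 343.6 → ξ₂ = 57.8 kmol.
Outlet amounts (n = n₀ + Σ ν·ξ):
  E: 455.1 − 1(285.8) − 1(57.8) = 111.5
  B: 0 + 1(285.8) = 285.8
  C: 0 + 1(57.8) = 57.8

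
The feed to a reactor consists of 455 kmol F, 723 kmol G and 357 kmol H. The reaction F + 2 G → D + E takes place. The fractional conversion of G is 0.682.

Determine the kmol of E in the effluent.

G reacted = 0.682 × 723 = 493.1 kmol; ν_G = −2, so ξ = 493.1/2 = 246.5 kmol.
Outlet amounts (n = n₀ + ν ξ):
  F: 455 − 1(246.5) = 208.5
  G: 723 − 2(246.5) = 229.9
  D: 0 + 1(246.5) = 246.5
  E: 0 + 1(246.5) = 246.5
  H: 357 (inert)

247 kmol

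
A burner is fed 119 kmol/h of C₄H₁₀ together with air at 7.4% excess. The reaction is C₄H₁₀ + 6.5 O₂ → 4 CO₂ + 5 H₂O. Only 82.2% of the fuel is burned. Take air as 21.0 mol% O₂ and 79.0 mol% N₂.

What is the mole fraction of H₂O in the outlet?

Stoichiometric O₂ = 6.5 × 119 = 773.5 kmol/h; O₂ fed = 773.5 × 1.074 = 830.7 kmol/h.
N₂ fed = 830.7 × 79/21 = 3125 kmol/h.
Fuel reacted = 0.822 × 119 → ξ = 97.82 kmol/h.
Outlet (n = n₀ + ν ξ):
  C₄H₁₀: 119 − 1(97.82) = 21.18
  O₂: 830.7 − 6.5(97.82) = 194.9
  N₂: 3125 (inert)
  CO₂: 0 + 4(97.82) = 391.3
  H₂O: 0 + 5(97.82) = 489.1
Total out = 4222 kmol/h; y_H₂O = 489.1 / 4222 = 0.1159.

0.116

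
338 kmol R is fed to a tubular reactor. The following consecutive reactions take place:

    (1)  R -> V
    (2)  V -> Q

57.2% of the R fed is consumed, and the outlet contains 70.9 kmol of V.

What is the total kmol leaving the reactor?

Conversion of R: R consumed = 1ξ₁ = 0.572 × 338 → ξ₁ = 193.3 kmol.
V balance: n_V = 0 + 1ξ₁ − 1ξ₂ = 70.9 → ξ₂ = (1·193.3 − 70.9)/1 = 122.4 kmol.
Outlet amounts (n = n₀ + Σ ν·ξ):
  R: 338 − 1(193.3) = 144.7
  V: 0 + 1(193.3) − 1(122.4) = 70.9
  Q: 0 + 1(122.4) = 122.4
Total out = 144.7 + 70.9 + 122.4 = 338 kmol.

338 kmol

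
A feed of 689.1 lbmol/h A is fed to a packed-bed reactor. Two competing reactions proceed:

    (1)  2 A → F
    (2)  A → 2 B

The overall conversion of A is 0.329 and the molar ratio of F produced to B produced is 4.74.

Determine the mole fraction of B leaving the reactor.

Conversion of A: A consumed = 0.329 × 689.1 = 226.7 lbmol/h = 2ξ₁ + 1ξ₂.
Selectivity: 1ξ₁ / (2ξ₂) = 4.74 → ξ₁ = 9.48 ξ₂.
Substitute: (2·9.48 + 1) ξ₂ = 226.7 → ξ₂ = 11.36 lbmol/h, ξ₁ = 107.7 lbmol/h.
Outlet amounts (n = n₀ + Σ ν·ξ):
  A: 689.1 − 2(107.7) − 1(11.36) = 462.4
  F: 0 + 1(107.7) = 107.7
  B: 0 + 2(11.36) = 22.72
Total out = 592.8 lbmol/h; y_B = 22.72 / 592.8 = 0.03832.

0.0383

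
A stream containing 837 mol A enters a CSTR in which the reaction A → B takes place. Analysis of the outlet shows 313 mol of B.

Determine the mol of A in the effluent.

For B: n = n₀ + 1ξ → 313 = 0 + 1ξ, giving ξ = 313 mol.
Outlet amounts (n = n₀ + ν ξ):
  A: 837 − 1(313) = 524
  B: 0 + 1(313) = 313

524 mol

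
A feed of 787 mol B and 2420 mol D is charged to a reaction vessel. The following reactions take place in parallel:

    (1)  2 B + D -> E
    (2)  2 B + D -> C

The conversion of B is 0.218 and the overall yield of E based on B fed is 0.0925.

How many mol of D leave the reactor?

Yield of E: 1ξ₁ / 787 = 0.0925 → ξ₁ = 72.8 mol.
Conversion of B: 2ξ₁ + 2ξ₂ = 0.218 × 787 = 171.6 → ξ₂ = 12.99 mol.
Outlet amounts (n = n₀ + Σ ν·ξ):
  B: 787 − 2(72.8) − 2(12.99) = 615.4
  D: 2420 − 1(72.8) − 1(12.99) = 2334
  E: 0 + 1(72.8) = 72.8
  C: 0 + 1(12.99) = 12.99

2330 mol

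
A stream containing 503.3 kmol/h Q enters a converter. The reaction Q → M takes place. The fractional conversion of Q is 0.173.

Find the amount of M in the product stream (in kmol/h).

Q reacted = 0.173 × 503.3 = 87.07 kmol/h; ν_Q = −1, so ξ = 87.07/1 = 87.07 kmol/h.
Outlet amounts (n = n₀ + ν ξ):
  Q: 503.3 − 1(87.07) = 416.2
  M: 0 + 1(87.07) = 87.07

87.1 kmol/h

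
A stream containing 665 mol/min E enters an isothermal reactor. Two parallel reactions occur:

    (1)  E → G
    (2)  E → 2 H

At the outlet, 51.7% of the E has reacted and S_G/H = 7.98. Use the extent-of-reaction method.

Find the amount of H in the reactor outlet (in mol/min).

Conversion of E: E consumed = 0.517 × 665 = 343.8 mol/min = 1ξ₁ + 1ξ₂.
Selectivity: 1ξ₁ / (2ξ₂) = 7.98 → ξ₁ = 15.96 ξ₂.
Substitute: (1·15.96 + 1) ξ₂ = 343.8 → ξ₂ = 20.27 mol/min, ξ₁ = 323.5 mol/min.
Outlet amounts (n = n₀ + Σ ν·ξ):
  E: 665 − 1(323.5) − 1(20.27) = 321.2
  G: 0 + 1(323.5) = 323.5
  H: 0 + 2(20.27) = 40.54

40.5 mol/min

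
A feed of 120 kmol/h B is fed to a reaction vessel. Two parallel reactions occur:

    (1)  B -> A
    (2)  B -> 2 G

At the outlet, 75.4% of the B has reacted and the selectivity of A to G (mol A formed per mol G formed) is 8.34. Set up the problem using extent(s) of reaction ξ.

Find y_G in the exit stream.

0.0818

Conversion of B: B consumed = 0.754 × 120 = 90.48 kmol/h = 1ξ₁ + 1ξ₂.
Selectivity: 1ξ₁ / (2ξ₂) = 8.34 → ξ₁ = 16.68 ξ₂.
Substitute: (1·16.68 + 1) ξ₂ = 90.48 → ξ₂ = 5.118 kmol/h, ξ₁ = 85.36 kmol/h.
Outlet amounts (n = n₀ + Σ ν·ξ):
  B: 120 − 1(85.36) − 1(5.118) = 29.52
  A: 0 + 1(85.36) = 85.36
  G: 0 + 2(5.118) = 10.24
Total out = 125.1 kmol/h; y_G = 10.24 / 125.1 = 0.08181.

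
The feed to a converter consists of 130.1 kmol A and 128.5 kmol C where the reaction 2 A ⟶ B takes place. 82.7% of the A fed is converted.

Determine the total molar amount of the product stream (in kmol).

205 kmol

A reacted = 0.827 × 130.1 = 107.6 kmol; ν_A = −2, so ξ = 107.6/2 = 53.8 kmol.
Outlet amounts (n = n₀ + ν ξ):
  A: 130.1 − 2(53.8) = 22.51
  B: 0 + 1(53.8) = 53.8
  C: 128.5 (inert)
Total out = 22.51 + 53.8 + 128.5 = 204.8 kmol.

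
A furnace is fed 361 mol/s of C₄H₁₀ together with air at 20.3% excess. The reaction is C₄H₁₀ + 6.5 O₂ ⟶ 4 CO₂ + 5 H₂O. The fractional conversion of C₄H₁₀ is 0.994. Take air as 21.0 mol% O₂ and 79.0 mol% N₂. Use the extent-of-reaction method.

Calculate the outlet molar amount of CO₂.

1440 mol/s

Stoichiometric O₂ = 6.5 × 361 = 2346 mol/s; O₂ fed = 2346 × 1.203 = 2823 mol/s.
N₂ fed = 2823 × 79/21 = 10620 mol/s.
Fuel reacted = 0.994 × 361 → ξ = 358.8 mol/s.
Outlet (n = n₀ + ν ξ):
  C₄H₁₀: 361 − 1(358.8) = 2.166
  O₂: 2823 − 6.5(358.8) = 490.4
  N₂: 10620 (inert)
  CO₂: 0 + 4(358.8) = 1435
  H₂O: 0 + 5(358.8) = 1794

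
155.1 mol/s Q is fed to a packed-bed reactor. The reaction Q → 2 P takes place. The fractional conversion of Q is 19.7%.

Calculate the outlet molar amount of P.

61.1 mol/s

Q reacted = 0.197 × 155.1 = 30.55 mol/s; ν_Q = −1, so ξ = 30.55/1 = 30.55 mol/s.
Outlet amounts (n = n₀ + ν ξ):
  Q: 155.1 − 1(30.55) = 124.5
  P: 0 + 2(30.55) = 61.11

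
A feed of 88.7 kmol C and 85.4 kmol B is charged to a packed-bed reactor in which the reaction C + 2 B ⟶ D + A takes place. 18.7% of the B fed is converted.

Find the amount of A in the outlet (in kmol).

7.98 kmol

B reacted = 0.187 × 85.4 = 15.97 kmol; ν_B = −2, so ξ = 15.97/2 = 7.985 kmol.
Outlet amounts (n = n₀ + ν ξ):
  C: 88.7 − 1(7.985) = 80.72
  B: 85.4 − 2(7.985) = 69.43
  D: 0 + 1(7.985) = 7.985
  A: 0 + 1(7.985) = 7.985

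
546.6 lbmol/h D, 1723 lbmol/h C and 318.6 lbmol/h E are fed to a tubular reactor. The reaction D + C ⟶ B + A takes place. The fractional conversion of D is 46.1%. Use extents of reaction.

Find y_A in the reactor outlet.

0.0974

D reacted = 0.461 × 546.6 = 252 lbmol/h; ν_D = −1, so ξ = 252/1 = 252 lbmol/h.
Outlet amounts (n = n₀ + ν ξ):
  D: 546.6 − 1(252) = 294.6
  C: 1723 − 1(252) = 1471
  B: 0 + 1(252) = 252
  A: 0 + 1(252) = 252
  E: 318.6 (inert)
Total out = 2588 lbmol/h; y_A = 252 / 2588 = 0.09736.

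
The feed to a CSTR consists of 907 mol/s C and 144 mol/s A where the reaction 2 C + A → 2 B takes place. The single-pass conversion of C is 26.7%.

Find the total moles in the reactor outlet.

930 mol/s

C reacted = 0.267 × 907 = 242.2 mol/s; ν_C = −2, so ξ = 242.2/2 = 121.1 mol/s.
Outlet amounts (n = n₀ + ν ξ):
  C: 907 − 2(121.1) = 664.8
  A: 144 − 1(121.1) = 22.92
  B: 0 + 2(121.1) = 242.2
Total out = 664.8 + 22.92 + 242.2 = 929.9 mol/s.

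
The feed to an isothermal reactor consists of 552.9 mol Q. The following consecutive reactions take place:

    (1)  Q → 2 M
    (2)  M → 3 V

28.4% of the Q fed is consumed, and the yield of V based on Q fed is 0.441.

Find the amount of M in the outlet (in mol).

233 mol

Conversion of Q: Q consumed = 1ξ₁ = 0.284 × 552.9 → ξ₁ = 157 mol.
Yield of V: 3ξ₂ / 552.9 = 0.441 → ξ₂ = 81.28 mol.
Outlet amounts (n = n₀ + Σ ν·ξ):
  Q: 552.9 − 1(157) = 395.9
  M: 0 + 2(157) − 1(81.28) = 232.8
  V: 0 + 3(81.28) = 243.8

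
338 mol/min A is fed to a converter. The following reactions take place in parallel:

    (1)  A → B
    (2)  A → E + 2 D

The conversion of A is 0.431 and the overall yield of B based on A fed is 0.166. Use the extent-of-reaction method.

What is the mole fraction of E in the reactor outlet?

0.173

Yield of B: 1ξ₁ / 338 = 0.166 → ξ₁ = 56.11 mol/min.
Conversion of A: 1ξ₁ + 1ξ₂ = 0.431 × 338 = 145.7 → ξ₂ = 89.57 mol/min.
Outlet amounts (n = n₀ + Σ ν·ξ):
  A: 338 − 1(56.11) − 1(89.57) = 192.3
  B: 0 + 1(56.11) = 56.11
  E: 0 + 1(89.57) = 89.57
  D: 0 + 2(89.57) = 179.1
Total out = 517.1 mol/min; y_E = 89.57 / 517.1 = 0.1732.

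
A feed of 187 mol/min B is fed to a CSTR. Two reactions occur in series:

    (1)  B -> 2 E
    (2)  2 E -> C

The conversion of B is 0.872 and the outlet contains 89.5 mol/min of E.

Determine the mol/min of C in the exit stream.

Conversion of B: B consumed = 1ξ₁ = 0.872 × 187 → ξ₁ = 163.1 mol/min.
E balance: n_E = 0 + 2ξ₁ − 2ξ₂ = 89.5 → ξ₂ = (2·163.1 − 89.5)/2 = 118.3 mol/min.
Outlet amounts (n = n₀ + Σ ν·ξ):
  B: 187 − 1(163.1) = 23.94
  E: 0 + 2(163.1) − 2(118.3) = 89.5
  C: 0 + 1(118.3) = 118.3

118 mol/min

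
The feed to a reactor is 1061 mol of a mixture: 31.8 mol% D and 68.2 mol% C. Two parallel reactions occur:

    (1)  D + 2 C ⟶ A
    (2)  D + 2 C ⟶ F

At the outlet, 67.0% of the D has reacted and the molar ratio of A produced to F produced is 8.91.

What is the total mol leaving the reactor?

Conversion of D: D consumed = 0.67 × 337.4 = 226.1 mol = 1ξ₁ + 1ξ₂.
Selectivity: 1ξ₁ / (1ξ₂) = 8.91 → ξ₁ = 8.91 ξ₂.
Substitute: (1·8.91 + 1) ξ₂ = 226.1 → ξ₂ = 22.81 mol, ξ₁ = 203.2 mol.
Outlet amounts (n = n₀ + Σ ν·ξ):
  D: 337.4 − 1(203.2) − 1(22.81) = 111.3
  C: 723.6 − 2(203.2) − 2(22.81) = 271.5
  A: 0 + 1(203.2) = 203.2
  F: 0 + 1(22.81) = 22.81
Total out = 111.3 + 271.5 + 203.2 + 22.81 = 608.9 mol.

609 mol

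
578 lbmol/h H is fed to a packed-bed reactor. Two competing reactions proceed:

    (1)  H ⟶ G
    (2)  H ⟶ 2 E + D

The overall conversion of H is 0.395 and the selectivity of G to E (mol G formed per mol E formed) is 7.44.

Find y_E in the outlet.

0.0474

Conversion of H: H consumed = 0.395 × 578 = 228.3 lbmol/h = 1ξ₁ + 1ξ₂.
Selectivity: 1ξ₁ / (2ξ₂) = 7.44 → ξ₁ = 14.88 ξ₂.
Substitute: (1·14.88 + 1) ξ₂ = 228.3 → ξ₂ = 14.38 lbmol/h, ξ₁ = 213.9 lbmol/h.
Outlet amounts (n = n₀ + Σ ν·ξ):
  H: 578 − 1(213.9) − 1(14.38) = 349.7
  G: 0 + 1(213.9) = 213.9
  E: 0 + 2(14.38) = 28.75
  D: 0 + 1(14.38) = 14.38
Total out = 606.8 lbmol/h; y_E = 28.75 / 606.8 = 0.04739.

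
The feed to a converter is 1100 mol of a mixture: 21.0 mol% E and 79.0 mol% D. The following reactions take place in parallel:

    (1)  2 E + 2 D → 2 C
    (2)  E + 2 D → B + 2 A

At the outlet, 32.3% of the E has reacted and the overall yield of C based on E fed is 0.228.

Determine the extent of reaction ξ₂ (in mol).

ξ₂ = 21.9 mol

Yield of C: 2ξ₁ / 231 = 0.228 → ξ₁ = 26.33 mol.
Conversion of E: 2ξ₁ + 1ξ₂ = 0.323 × 231 = 74.61 → ξ₂ = 21.95 mol.
Outlet amounts (n = n₀ + Σ ν·ξ):
  E: 231 − 2(26.33) − 1(21.95) = 156.4
  D: 869 − 2(26.33) − 2(21.95) = 772.4
  C: 0 + 2(26.33) = 52.67
  B: 0 + 1(21.95) = 21.95
  A: 0 + 2(21.95) = 43.89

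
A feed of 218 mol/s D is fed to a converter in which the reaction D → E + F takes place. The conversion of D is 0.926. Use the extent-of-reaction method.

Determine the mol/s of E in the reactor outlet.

202 mol/s

D reacted = 0.926 × 218 = 201.9 mol/s; ν_D = −1, so ξ = 201.9/1 = 201.9 mol/s.
Outlet amounts (n = n₀ + ν ξ):
  D: 218 − 1(201.9) = 16.13
  E: 0 + 1(201.9) = 201.9
  F: 0 + 1(201.9) = 201.9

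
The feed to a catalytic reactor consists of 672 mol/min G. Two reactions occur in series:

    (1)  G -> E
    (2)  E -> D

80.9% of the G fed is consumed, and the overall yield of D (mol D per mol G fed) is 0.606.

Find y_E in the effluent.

Conversion of G: G consumed = 1ξ₁ = 0.809 × 672 → ξ₁ = 543.6 mol/min.
Yield of D: 1ξ₂ / 672 = 0.606 → ξ₂ = 407.2 mol/min.
Outlet amounts (n = n₀ + Σ ν·ξ):
  G: 672 − 1(543.6) = 128.4
  E: 0 + 1(543.6) − 1(407.2) = 136.4
  D: 0 + 1(407.2) = 407.2
Total out = 672 mol/min; y_E = 136.4 / 672 = 0.203.

0.203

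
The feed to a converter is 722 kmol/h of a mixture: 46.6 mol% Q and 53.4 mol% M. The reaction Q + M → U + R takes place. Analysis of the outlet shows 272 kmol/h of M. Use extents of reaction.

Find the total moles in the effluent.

For M: n = n₀ − 1ξ → 272 = 385.5 − 1ξ, giving ξ = 113.5 kmol/h.
Outlet amounts (n = n₀ + ν ξ):
  Q: 336.5 − 1(113.5) = 222.9
  M: 385.5 − 1(113.5) = 272
  U: 0 + 1(113.5) = 113.5
  R: 0 + 1(113.5) = 113.5
Total out = 222.9 + 272 + 113.5 + 113.5 = 722 kmol/h.

722 kmol/h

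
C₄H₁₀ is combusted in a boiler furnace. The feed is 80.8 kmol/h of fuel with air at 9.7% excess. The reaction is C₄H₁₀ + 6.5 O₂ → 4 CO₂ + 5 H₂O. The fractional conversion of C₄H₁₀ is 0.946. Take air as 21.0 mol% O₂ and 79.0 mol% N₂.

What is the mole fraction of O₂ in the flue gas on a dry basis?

0.031

Stoichiometric O₂ = 6.5 × 80.8 = 525.2 kmol/h; O₂ fed = 525.2 × 1.097 = 576.1 kmol/h.
N₂ fed = 576.1 × 79/21 = 2167 kmol/h.
Fuel reacted = 0.946 × 80.8 → ξ = 76.44 kmol/h.
Outlet (n = n₀ + ν ξ):
  C₄H₁₀: 80.8 − 1(76.44) = 4.363
  O₂: 576.1 − 6.5(76.44) = 79.31
  N₂: 2167 (inert)
  CO₂: 0 + 4(76.44) = 305.7
  H₂O: 0 + 5(76.44) = 382.2
Dry total = 2557 kmol/h; y_O₂ (dry) = 79.31 / 2557 = 0.03102.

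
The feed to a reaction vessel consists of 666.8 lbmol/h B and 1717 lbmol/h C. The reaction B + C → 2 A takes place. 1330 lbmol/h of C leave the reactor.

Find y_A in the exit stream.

For C: n = n₀ − 1ξ → 1330 = 1717 − 1ξ, giving ξ = 387 lbmol/h.
Outlet amounts (n = n₀ + ν ξ):
  B: 666.8 − 1(387) = 279.8
  C: 1717 − 1(387) = 1330
  A: 0 + 2(387) = 774
Total out = 2384 lbmol/h; y_A = 774 / 2384 = 0.3247.

0.325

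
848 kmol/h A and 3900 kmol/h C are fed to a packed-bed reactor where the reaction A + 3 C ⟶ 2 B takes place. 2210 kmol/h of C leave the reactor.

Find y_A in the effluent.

0.0786

For C: n = n₀ − 3ξ → 2210 = 3900 − 3ξ, giving ξ = 563.3 kmol/h.
Outlet amounts (n = n₀ + ν ξ):
  A: 848 − 1(563.3) = 284.7
  C: 3900 − 3(563.3) = 2210
  B: 0 + 2(563.3) = 1127
Total out = 3621 kmol/h; y_A = 284.7 / 3621 = 0.07861.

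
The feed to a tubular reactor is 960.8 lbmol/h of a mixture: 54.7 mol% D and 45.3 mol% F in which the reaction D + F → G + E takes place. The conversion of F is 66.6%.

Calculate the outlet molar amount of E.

F reacted = 0.666 × 435.2 = 289.9 lbmol/h; ν_F = −1, so ξ = 289.9/1 = 289.9 lbmol/h.
Outlet amounts (n = n₀ + ν ξ):
  D: 525.6 − 1(289.9) = 235.7
  F: 435.2 − 1(289.9) = 145.4
  G: 0 + 1(289.9) = 289.9
  E: 0 + 1(289.9) = 289.9

290 lbmol/h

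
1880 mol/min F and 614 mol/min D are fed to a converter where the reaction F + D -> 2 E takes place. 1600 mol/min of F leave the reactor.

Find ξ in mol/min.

For F: n = n₀ − 1ξ → 1600 = 1880 − 1ξ, giving ξ = 280 mol/min.
Outlet amounts (n = n₀ + ν ξ):
  F: 1880 − 1(280) = 1600
  D: 614 − 1(280) = 334
  E: 0 + 2(280) = 560

ξ = 280 mol/min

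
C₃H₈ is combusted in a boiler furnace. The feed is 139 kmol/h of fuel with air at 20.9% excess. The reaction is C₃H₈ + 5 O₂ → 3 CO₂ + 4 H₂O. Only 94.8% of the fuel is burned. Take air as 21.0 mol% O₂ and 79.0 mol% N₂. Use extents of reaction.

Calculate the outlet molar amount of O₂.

181 kmol/h

Stoichiometric O₂ = 5 × 139 = 695 kmol/h; O₂ fed = 695 × 1.209 = 840.3 kmol/h.
N₂ fed = 840.3 × 79/21 = 3161 kmol/h.
Fuel reacted = 0.948 × 139 → ξ = 131.8 kmol/h.
Outlet (n = n₀ + ν ξ):
  C₃H₈: 139 − 1(131.8) = 7.228
  O₂: 840.3 − 5(131.8) = 181.4
  N₂: 3161 (inert)
  CO₂: 0 + 3(131.8) = 395.3
  H₂O: 0 + 4(131.8) = 527.1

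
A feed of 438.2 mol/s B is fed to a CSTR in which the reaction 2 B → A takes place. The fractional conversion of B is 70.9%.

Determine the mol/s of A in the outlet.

155 mol/s

B reacted = 0.709 × 438.2 = 310.7 mol/s; ν_B = −2, so ξ = 310.7/2 = 155.3 mol/s.
Outlet amounts (n = n₀ + ν ξ):
  B: 438.2 − 2(155.3) = 127.5
  A: 0 + 1(155.3) = 155.3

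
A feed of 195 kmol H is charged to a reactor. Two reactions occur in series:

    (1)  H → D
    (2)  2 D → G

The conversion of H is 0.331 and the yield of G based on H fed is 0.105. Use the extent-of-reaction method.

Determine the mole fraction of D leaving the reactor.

Conversion of H: H consumed = 1ξ₁ = 0.331 × 195 → ξ₁ = 64.55 kmol.
Yield of G: 1ξ₂ / 195 = 0.105 → ξ₂ = 20.47 kmol.
Outlet amounts (n = n₀ + Σ ν·ξ):
  H: 195 − 1(64.55) = 130.5
  D: 0 + 1(64.55) − 2(20.47) = 23.6
  G: 0 + 1(20.47) = 20.47
Total out = 174.5 kmol; y_D = 23.6 / 174.5 = 0.1352.

0.135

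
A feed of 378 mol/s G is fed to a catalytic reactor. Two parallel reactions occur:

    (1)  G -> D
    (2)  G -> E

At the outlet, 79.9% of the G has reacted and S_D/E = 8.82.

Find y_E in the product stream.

0.0814

Conversion of G: G consumed = 0.799 × 378 = 302 mol/s = 1ξ₁ + 1ξ₂.
Selectivity: 1ξ₁ / (1ξ₂) = 8.82 → ξ₁ = 8.82 ξ₂.
Substitute: (1·8.82 + 1) ξ₂ = 302 → ξ₂ = 30.76 mol/s, ξ₁ = 271.3 mol/s.
Outlet amounts (n = n₀ + Σ ν·ξ):
  G: 378 − 1(271.3) − 1(30.76) = 75.98
  D: 0 + 1(271.3) = 271.3
  E: 0 + 1(30.76) = 30.76
Total out = 378 mol/s; y_E = 30.76 / 378 = 0.08136.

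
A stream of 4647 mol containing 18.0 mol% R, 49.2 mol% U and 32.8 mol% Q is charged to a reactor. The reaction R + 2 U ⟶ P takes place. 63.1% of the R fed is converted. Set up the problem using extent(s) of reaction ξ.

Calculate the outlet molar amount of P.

R reacted = 0.631 × 836.5 = 527.8 mol; ν_R = −1, so ξ = 527.8/1 = 527.8 mol.
Outlet amounts (n = n₀ + ν ξ):
  R: 836.5 − 1(527.8) = 308.7
  U: 2286 − 2(527.8) = 1231
  P: 0 + 1(527.8) = 527.8
  Q: 1524 (inert)

528 mol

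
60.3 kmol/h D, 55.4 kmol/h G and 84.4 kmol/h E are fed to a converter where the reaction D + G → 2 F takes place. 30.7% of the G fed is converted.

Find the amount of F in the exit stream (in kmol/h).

34 kmol/h

G reacted = 0.307 × 55.4 = 17.01 kmol/h; ν_G = −1, so ξ = 17.01/1 = 17.01 kmol/h.
Outlet amounts (n = n₀ + ν ξ):
  D: 60.3 − 1(17.01) = 43.29
  G: 55.4 − 1(17.01) = 38.39
  F: 0 + 2(17.01) = 34.02
  E: 84.4 (inert)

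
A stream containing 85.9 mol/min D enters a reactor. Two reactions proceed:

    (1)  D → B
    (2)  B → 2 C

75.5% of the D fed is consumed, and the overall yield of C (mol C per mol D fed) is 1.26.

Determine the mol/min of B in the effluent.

10.7 mol/min

Conversion of D: D consumed = 1ξ₁ = 0.755 × 85.9 → ξ₁ = 64.85 mol/min.
Yield of C: 2ξ₂ / 85.9 = 1.26 → ξ₂ = 54.12 mol/min.
Outlet amounts (n = n₀ + Σ ν·ξ):
  D: 85.9 − 1(64.85) = 21.05
  B: 0 + 1(64.85) − 1(54.12) = 10.74
  C: 0 + 2(54.12) = 108.2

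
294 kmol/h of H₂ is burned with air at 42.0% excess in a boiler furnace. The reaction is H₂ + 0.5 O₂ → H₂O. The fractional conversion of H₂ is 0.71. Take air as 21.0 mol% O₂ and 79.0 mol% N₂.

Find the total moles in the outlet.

Stoichiometric O₂ = 0.5 × 294 = 147 kmol/h; O₂ fed = 147 × 1.420 = 208.7 kmol/h.
N₂ fed = 208.7 × 79/21 = 785.3 kmol/h.
Fuel reacted = 0.71 × 294 → ξ = 208.7 kmol/h.
Outlet (n = n₀ + ν ξ):
  H₂: 294 − 1(208.7) = 85.26
  O₂: 208.7 − 0.5(208.7) = 104.4
  N₂: 785.3 (inert)
  H₂O: 0 + 1(208.7) = 208.7
Total out = 85.26 + 104.4 + 785.3 + 208.7 = 1184 kmol/h.

1180 kmol/h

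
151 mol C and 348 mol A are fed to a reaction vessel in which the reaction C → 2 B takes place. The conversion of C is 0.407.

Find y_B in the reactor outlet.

0.219

C reacted = 0.407 × 151 = 61.46 mol; ν_C = −1, so ξ = 61.46/1 = 61.46 mol.
Outlet amounts (n = n₀ + ν ξ):
  C: 151 − 1(61.46) = 89.54
  B: 0 + 2(61.46) = 122.9
  A: 348 (inert)
Total out = 560.5 mol; y_B = 122.9 / 560.5 = 0.2193.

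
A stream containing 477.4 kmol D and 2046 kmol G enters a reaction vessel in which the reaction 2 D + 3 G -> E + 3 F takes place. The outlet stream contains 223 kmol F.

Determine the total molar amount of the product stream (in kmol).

For F: n = n₀ + 3ξ → 223 = 0 + 3ξ, giving ξ = 74.33 kmol.
Outlet amounts (n = n₀ + ν ξ):
  D: 477.4 − 2(74.33) = 328.7
  G: 2046 − 3(74.33) = 1823
  E: 0 + 1(74.33) = 74.33
  F: 0 + 3(74.33) = 223
Total out = 328.7 + 1823 + 74.33 + 223 = 2449 kmol.

2450 kmol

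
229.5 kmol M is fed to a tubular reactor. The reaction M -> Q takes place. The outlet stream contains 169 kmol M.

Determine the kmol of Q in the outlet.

For M: n = n₀ − 1ξ → 169 = 229.5 − 1ξ, giving ξ = 60.5 kmol.
Outlet amounts (n = n₀ + ν ξ):
  M: 229.5 − 1(60.5) = 169
  Q: 0 + 1(60.5) = 60.5

60.5 kmol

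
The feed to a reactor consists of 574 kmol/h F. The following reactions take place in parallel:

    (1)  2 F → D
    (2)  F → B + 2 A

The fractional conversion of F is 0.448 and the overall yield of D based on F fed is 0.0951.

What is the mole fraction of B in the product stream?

Yield of D: 1ξ₁ / 574 = 0.0951 → ξ₁ = 54.59 kmol/h.
Conversion of F: 2ξ₁ + 1ξ₂ = 0.448 × 574 = 257.2 → ξ₂ = 148 kmol/h.
Outlet amounts (n = n₀ + Σ ν·ξ):
  F: 574 − 2(54.59) − 1(148) = 316.8
  D: 0 + 1(54.59) = 54.59
  B: 0 + 1(148) = 148
  A: 0 + 2(148) = 296
Total out = 815.4 kmol/h; y_B = 148 / 815.4 = 0.1815.

0.181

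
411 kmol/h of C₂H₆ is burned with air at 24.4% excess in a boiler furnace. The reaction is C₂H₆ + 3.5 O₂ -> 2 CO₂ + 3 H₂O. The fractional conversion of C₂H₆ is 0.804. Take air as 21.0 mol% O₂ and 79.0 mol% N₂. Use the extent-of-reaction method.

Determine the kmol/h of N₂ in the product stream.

Stoichiometric O₂ = 3.5 × 411 = 1438 kmol/h; O₂ fed = 1438 × 1.244 = 1789 kmol/h.
N₂ fed = 1789 × 79/21 = 6732 kmol/h.
Fuel reacted = 0.804 × 411 → ξ = 330.4 kmol/h.
Outlet (n = n₀ + ν ξ):
  C₂H₆: 411 − 1(330.4) = 80.56
  O₂: 1789 − 3.5(330.4) = 632.9
  N₂: 6732 (inert)
  CO₂: 0 + 2(330.4) = 660.9
  H₂O: 0 + 3(330.4) = 991.3

6730 kmol/h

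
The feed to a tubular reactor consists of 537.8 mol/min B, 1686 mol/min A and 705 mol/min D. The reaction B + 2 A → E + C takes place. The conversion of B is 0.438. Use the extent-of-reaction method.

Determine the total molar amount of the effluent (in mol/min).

2690 mol/min

B reacted = 0.438 × 537.8 = 235.6 mol/min; ν_B = −1, so ξ = 235.6/1 = 235.6 mol/min.
Outlet amounts (n = n₀ + ν ξ):
  B: 537.8 − 1(235.6) = 302.2
  A: 1686 − 2(235.6) = 1215
  E: 0 + 1(235.6) = 235.6
  C: 0 + 1(235.6) = 235.6
  D: 705 (inert)
Total out = 302.2 + 1215 + 235.6 + 235.6 + 705 = 2693 mol/min.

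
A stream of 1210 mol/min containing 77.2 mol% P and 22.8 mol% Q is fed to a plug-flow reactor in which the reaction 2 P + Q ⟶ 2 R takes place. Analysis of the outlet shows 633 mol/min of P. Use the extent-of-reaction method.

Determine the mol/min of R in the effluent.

For P: n = n₀ − 2ξ → 633 = 934.1 − 2ξ, giving ξ = 150.6 mol/min.
Outlet amounts (n = n₀ + ν ξ):
  P: 934.1 − 2(150.6) = 633
  Q: 275.9 − 1(150.6) = 125.3
  R: 0 + 2(150.6) = 301.1

301 mol/min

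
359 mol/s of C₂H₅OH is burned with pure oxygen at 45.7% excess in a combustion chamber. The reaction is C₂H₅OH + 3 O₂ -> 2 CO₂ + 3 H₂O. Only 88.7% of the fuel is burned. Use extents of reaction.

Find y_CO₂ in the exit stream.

0.283

Stoichiometric O₂ = 3 × 359 = 1077 mol/s; O₂ fed = 1077 × 1.457 = 1569 mol/s.
Fuel reacted = 0.887 × 359 → ξ = 318.4 mol/s.
Outlet (n = n₀ + ν ξ):
  C₂H₅OH: 359 − 1(318.4) = 40.57
  O₂: 1569 − 3(318.4) = 613.9
  CO₂: 0 + 2(318.4) = 636.9
  H₂O: 0 + 3(318.4) = 955.3
Total out = 2247 mol/s; y_CO₂ = 636.9 / 2247 = 0.2835.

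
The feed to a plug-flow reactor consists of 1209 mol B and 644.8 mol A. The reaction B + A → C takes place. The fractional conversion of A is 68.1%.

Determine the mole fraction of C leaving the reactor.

0.31

A reacted = 0.681 × 644.8 = 439.1 mol; ν_A = −1, so ξ = 439.1/1 = 439.1 mol.
Outlet amounts (n = n₀ + ν ξ):
  B: 1209 − 1(439.1) = 769.9
  A: 644.8 − 1(439.1) = 205.7
  C: 0 + 1(439.1) = 439.1
Total out = 1415 mol; y_C = 439.1 / 1415 = 0.3104.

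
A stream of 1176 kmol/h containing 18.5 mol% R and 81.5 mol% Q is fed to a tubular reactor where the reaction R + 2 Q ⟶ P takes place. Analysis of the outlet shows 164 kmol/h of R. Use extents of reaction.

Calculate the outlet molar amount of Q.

851 kmol/h

For R: n = n₀ − 1ξ → 164 = 217.6 − 1ξ, giving ξ = 53.56 kmol/h.
Outlet amounts (n = n₀ + ν ξ):
  R: 217.6 − 1(53.56) = 164
  Q: 958.4 − 2(53.56) = 851.3
  P: 0 + 1(53.56) = 53.56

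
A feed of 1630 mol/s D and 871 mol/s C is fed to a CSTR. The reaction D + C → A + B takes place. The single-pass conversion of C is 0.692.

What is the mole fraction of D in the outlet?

0.411

C reacted = 0.692 × 871 = 602.7 mol/s; ν_C = −1, so ξ = 602.7/1 = 602.7 mol/s.
Outlet amounts (n = n₀ + ν ξ):
  D: 1630 − 1(602.7) = 1027
  C: 871 − 1(602.7) = 268.3
  A: 0 + 1(602.7) = 602.7
  B: 0 + 1(602.7) = 602.7
Total out = 2501 mol/s; y_D = 1027 / 2501 = 0.4107.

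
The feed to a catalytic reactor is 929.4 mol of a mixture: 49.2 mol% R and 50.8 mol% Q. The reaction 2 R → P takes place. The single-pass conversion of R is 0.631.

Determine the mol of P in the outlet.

R reacted = 0.631 × 457.3 = 288.5 mol; ν_R = −2, so ξ = 288.5/2 = 144.3 mol.
Outlet amounts (n = n₀ + ν ξ):
  R: 457.3 − 2(144.3) = 168.7
  P: 0 + 1(144.3) = 144.3
  Q: 472.1 (inert)

144 mol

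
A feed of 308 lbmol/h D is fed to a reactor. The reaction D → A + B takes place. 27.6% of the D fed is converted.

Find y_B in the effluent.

D reacted = 0.276 × 308 = 85.01 lbmol/h; ν_D = −1, so ξ = 85.01/1 = 85.01 lbmol/h.
Outlet amounts (n = n₀ + ν ξ):
  D: 308 − 1(85.01) = 223
  A: 0 + 1(85.01) = 85.01
  B: 0 + 1(85.01) = 85.01
Total out = 393 lbmol/h; y_B = 85.01 / 393 = 0.2163.

0.216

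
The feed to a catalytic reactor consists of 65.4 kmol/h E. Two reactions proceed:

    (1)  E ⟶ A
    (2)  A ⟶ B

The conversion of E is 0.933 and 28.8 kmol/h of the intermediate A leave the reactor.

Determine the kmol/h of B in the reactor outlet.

Conversion of E: E consumed = 1ξ₁ = 0.933 × 65.4 → ξ₁ = 61.02 kmol/h.
A balance: n_A = 0 + 1ξ₁ − 1ξ₂ = 28.8 → ξ₂ = (1·61.02 − 28.8)/1 = 32.22 kmol/h.
Outlet amounts (n = n₀ + Σ ν·ξ):
  E: 65.4 − 1(61.02) = 4.382
  A: 0 + 1(61.02) − 1(32.22) = 28.8
  B: 0 + 1(32.22) = 32.22

32.2 kmol/h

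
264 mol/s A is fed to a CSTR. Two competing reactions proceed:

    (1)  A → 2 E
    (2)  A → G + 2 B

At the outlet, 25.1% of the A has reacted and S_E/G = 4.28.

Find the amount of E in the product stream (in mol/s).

90.3 mol/s

Conversion of A: A consumed = 0.251 × 264 = 66.26 mol/s = 1ξ₁ + 1ξ₂.
Selectivity: 2ξ₁ / (1ξ₂) = 4.28 → ξ₁ = 2.14 ξ₂.
Substitute: (1·2.14 + 1) ξ₂ = 66.26 → ξ₂ = 21.1 mol/s, ξ₁ = 45.16 mol/s.
Outlet amounts (n = n₀ + Σ ν·ξ):
  A: 264 − 1(45.16) − 1(21.1) = 197.7
  E: 0 + 2(45.16) = 90.32
  G: 0 + 1(21.1) = 21.1
  B: 0 + 2(21.1) = 42.21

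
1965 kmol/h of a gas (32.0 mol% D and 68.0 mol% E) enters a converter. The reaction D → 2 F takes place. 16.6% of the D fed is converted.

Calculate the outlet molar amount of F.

209 kmol/h

D reacted = 0.166 × 628.8 = 104.4 kmol/h; ν_D = −1, so ξ = 104.4/1 = 104.4 kmol/h.
Outlet amounts (n = n₀ + ν ξ):
  D: 628.8 − 1(104.4) = 524.4
  F: 0 + 2(104.4) = 208.8
  E: 1336 (inert)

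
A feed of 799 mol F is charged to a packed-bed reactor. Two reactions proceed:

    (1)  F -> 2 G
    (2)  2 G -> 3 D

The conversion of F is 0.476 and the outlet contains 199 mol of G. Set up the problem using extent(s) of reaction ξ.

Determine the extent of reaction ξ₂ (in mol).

Conversion of F: F consumed = 1ξ₁ = 0.476 × 799 → ξ₁ = 380.3 mol.
G balance: n_G = 0 + 2ξ₁ − 2ξ₂ = 199 → ξ₂ = (2·380.3 − 199)/2 = 280.8 mol.
Outlet amounts (n = n₀ + Σ ν·ξ):
  F: 799 − 1(380.3) = 418.7
  G: 0 + 2(380.3) − 2(280.8) = 199
  D: 0 + 3(280.8) = 842.5

ξ₂ = 281 mol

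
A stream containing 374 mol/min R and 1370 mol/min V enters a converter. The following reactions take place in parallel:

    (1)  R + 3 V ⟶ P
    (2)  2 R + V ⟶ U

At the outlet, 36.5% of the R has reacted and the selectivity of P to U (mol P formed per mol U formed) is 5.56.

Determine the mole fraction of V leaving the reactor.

Conversion of R: R consumed = 0.365 × 374 = 136.5 mol/min = 1ξ₁ + 2ξ₂.
Selectivity: 1ξ₁ / (1ξ₂) = 5.56 → ξ₁ = 5.56 ξ₂.
Substitute: (1·5.56 + 2) ξ₂ = 136.5 → ξ₂ = 18.06 mol/min, ξ₁ = 100.4 mol/min.
Outlet amounts (n = n₀ + Σ ν·ξ):
  R: 374 − 1(100.4) − 2(18.06) = 237.5
  V: 1370 − 3(100.4) − 1(18.06) = 1051
  P: 0 + 1(100.4) = 100.4
  U: 0 + 1(18.06) = 18.06
Total out = 1407 mol/min; y_V = 1051 / 1407 = 0.747.

0.747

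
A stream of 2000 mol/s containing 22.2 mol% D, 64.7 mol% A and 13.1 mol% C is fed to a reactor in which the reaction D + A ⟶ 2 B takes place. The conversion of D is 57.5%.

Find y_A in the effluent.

D reacted = 0.575 × 444 = 255.3 mol/s; ν_D = −1, so ξ = 255.3/1 = 255.3 mol/s.
Outlet amounts (n = n₀ + ν ξ):
  D: 444 − 1(255.3) = 188.7
  A: 1294 − 1(255.3) = 1039
  B: 0 + 2(255.3) = 510.6
  C: 262 (inert)
Total out = 2000 mol/s; y_A = 1039 / 2000 = 0.5193.

0.519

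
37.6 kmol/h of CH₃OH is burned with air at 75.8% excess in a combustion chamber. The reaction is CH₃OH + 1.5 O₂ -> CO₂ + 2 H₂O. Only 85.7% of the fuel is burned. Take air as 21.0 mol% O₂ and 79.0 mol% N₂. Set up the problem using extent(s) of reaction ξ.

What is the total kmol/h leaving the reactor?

Stoichiometric O₂ = 1.5 × 37.6 = 56.4 kmol/h; O₂ fed = 56.4 × 1.758 = 99.15 kmol/h.
N₂ fed = 99.15 × 79/21 = 373 kmol/h.
Fuel reacted = 0.857 × 37.6 → ξ = 32.22 kmol/h.
Outlet (n = n₀ + ν ξ):
  CH₃OH: 37.6 − 1(32.22) = 5.377
  O₂: 99.15 − 1.5(32.22) = 50.82
  N₂: 373 (inert)
  CO₂: 0 + 1(32.22) = 32.22
  H₂O: 0 + 2(32.22) = 64.45
Total out = 5.377 + 50.82 + 373 + 32.22 + 64.45 = 525.9 kmol/h.

526 kmol/h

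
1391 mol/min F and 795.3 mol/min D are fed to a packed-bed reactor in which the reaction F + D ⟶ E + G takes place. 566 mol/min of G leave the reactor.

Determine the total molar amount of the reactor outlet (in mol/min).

For G: n = n₀ + 1ξ → 566 = 0 + 1ξ, giving ξ = 566 mol/min.
Outlet amounts (n = n₀ + ν ξ):
  F: 1391 − 1(566) = 825
  D: 795.3 − 1(566) = 229.3
  E: 0 + 1(566) = 566
  G: 0 + 1(566) = 566
Total out = 825 + 229.3 + 566 + 566 = 2186 mol/min.

2190 mol/min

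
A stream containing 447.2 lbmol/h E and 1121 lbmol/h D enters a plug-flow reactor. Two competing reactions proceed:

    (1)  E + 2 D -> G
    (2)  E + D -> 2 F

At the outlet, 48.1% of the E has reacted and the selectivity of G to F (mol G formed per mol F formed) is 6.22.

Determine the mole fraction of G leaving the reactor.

0.17

Conversion of E: E consumed = 0.481 × 447.2 = 215.1 lbmol/h = 1ξ₁ + 1ξ₂.
Selectivity: 1ξ₁ / (2ξ₂) = 6.22 → ξ₁ = 12.44 ξ₂.
Substitute: (1·12.44 + 1) ξ₂ = 215.1 → ξ₂ = 16 lbmol/h, ξ₁ = 199.1 lbmol/h.
Outlet amounts (n = n₀ + Σ ν·ξ):
  E: 447.2 − 1(199.1) − 1(16) = 232.1
  D: 1121 − 2(199.1) − 1(16) = 706.8
  G: 0 + 1(199.1) = 199.1
  F: 0 + 2(16) = 32.01
Total out = 1170 lbmol/h; y_G = 199.1 / 1170 = 0.1702.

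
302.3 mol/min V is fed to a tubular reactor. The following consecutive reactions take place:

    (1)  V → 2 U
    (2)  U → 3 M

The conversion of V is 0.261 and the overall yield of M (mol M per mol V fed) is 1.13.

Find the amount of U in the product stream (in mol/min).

Conversion of V: V consumed = 1ξ₁ = 0.261 × 302.3 → ξ₁ = 78.9 mol/min.
Yield of M: 3ξ₂ / 302.3 = 1.13 → ξ₂ = 113.9 mol/min.
Outlet amounts (n = n₀ + Σ ν·ξ):
  V: 302.3 − 1(78.9) = 223.4
  U: 0 + 2(78.9) − 1(113.9) = 43.93
  M: 0 + 3(113.9) = 341.6

43.9 mol/min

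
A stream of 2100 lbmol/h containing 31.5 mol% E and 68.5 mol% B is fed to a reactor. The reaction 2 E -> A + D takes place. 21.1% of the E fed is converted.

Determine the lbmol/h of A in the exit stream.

69.8 lbmol/h

E reacted = 0.211 × 661.5 = 139.6 lbmol/h; ν_E = −2, so ξ = 139.6/2 = 69.79 lbmol/h.
Outlet amounts (n = n₀ + ν ξ):
  E: 661.5 − 2(69.79) = 521.9
  A: 0 + 1(69.79) = 69.79
  D: 0 + 1(69.79) = 69.79
  B: 1438 (inert)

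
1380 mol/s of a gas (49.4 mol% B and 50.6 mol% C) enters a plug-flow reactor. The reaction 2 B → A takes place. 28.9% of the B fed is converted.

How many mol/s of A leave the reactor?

B reacted = 0.289 × 681.7 = 197 mol/s; ν_B = −2, so ξ = 197/2 = 98.51 mol/s.
Outlet amounts (n = n₀ + ν ξ):
  B: 681.7 − 2(98.51) = 484.7
  A: 0 + 1(98.51) = 98.51
  C: 698.3 (inert)

98.5 mol/s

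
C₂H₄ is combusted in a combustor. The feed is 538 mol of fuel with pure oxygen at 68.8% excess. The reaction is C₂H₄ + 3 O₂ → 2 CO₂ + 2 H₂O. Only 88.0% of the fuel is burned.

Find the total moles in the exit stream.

Stoichiometric O₂ = 3 × 538 = 1614 mol; O₂ fed = 1614 × 1.688 = 2724 mol.
Fuel reacted = 0.88 × 538 → ξ = 473.4 mol.
Outlet (n = n₀ + ν ξ):
  C₂H₄: 538 − 1(473.4) = 64.56
  O₂: 2724 − 3(473.4) = 1304
  CO₂: 0 + 2(473.4) = 946.9
  H₂O: 0 + 2(473.4) = 946.9
Total out = 64.56 + 1304 + 946.9 + 946.9 = 3262 mol.

3260 mol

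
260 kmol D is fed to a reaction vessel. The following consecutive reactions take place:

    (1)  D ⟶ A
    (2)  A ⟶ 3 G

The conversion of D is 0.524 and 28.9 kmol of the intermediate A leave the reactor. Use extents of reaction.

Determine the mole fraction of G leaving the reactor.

Conversion of D: D consumed = 1ξ₁ = 0.524 × 260 → ξ₁ = 136.2 kmol.
A balance: n_A = 0 + 1ξ₁ − 1ξ₂ = 28.9 → ξ₂ = (1·136.2 − 28.9)/1 = 107.3 kmol.
Outlet amounts (n = n₀ + Σ ν·ξ):
  D: 260 − 1(136.2) = 123.8
  A: 0 + 1(136.2) − 1(107.3) = 28.9
  G: 0 + 3(107.3) = 322
Total out = 474.7 kmol; y_G = 322 / 474.7 = 0.6784.

0.678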